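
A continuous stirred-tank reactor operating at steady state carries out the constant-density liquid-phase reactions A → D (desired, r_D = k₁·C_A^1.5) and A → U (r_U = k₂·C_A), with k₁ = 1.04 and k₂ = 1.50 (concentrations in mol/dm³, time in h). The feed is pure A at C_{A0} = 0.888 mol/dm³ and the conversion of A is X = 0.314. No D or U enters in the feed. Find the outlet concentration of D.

Exit C_A = C_{A0}(1−X) = 0.888×0.686 = 0.6092 mol/dm³.
Rates in a CSTR are evaluated at the outlet concentration: r_D = 1.04×0.6092^1.5 = 0.4945, r_U = 1.50×0.6092 = 0.9138.
Fraction of consumed A going to D: r_D/(r_D+r_U) = 0.3511.
C_D = 0.3511·C_{A0}·X = 0.3511×0.888×0.314 = 0.0979 mol/dm³.

0.0979 mol/dm³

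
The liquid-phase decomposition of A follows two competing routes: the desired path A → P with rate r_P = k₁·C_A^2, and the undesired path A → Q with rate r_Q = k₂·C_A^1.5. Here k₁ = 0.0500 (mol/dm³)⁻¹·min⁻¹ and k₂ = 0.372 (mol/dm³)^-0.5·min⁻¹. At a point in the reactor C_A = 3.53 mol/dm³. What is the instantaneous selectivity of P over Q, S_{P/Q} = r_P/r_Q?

S_{P/Q} = r_P/r_Q = (k₁·C_A^2)/(k₂·C_A^1.5) = (k₁/k₂)·C_A^0.5.
= (0.0500×3.530^2) / (0.372×3.530^1.5) = 0.6230/2.467 = 0.253.

0.253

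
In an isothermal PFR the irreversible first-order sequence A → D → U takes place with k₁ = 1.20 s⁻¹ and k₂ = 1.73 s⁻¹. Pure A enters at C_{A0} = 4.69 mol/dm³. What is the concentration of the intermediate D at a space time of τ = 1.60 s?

0.890 mol/dm³

Solving the coupled first-order balances gives C_D(τ) = [k₁/(k₂−k₁)]·C_{A0}·(e^(−k₁τ) − e^(−k₂τ)).
e^(−k₁τ) = e^(−1.20×1.60) = e^(−1.920) = 0.1466; e^(−k₂τ) = e^(−2.768) = 0.06279.
C_D = 1.20×4.69/(1.73−1.20) × (0.1466−0.06279) = 10.62×0.08382 = 0.8901 mol/dm³.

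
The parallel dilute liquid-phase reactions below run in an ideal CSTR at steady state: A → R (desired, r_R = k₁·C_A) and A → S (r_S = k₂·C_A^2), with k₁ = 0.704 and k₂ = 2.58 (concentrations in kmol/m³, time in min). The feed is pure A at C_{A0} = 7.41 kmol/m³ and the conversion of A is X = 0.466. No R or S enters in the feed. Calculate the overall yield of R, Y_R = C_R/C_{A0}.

Exit C_A = C_{A0}(1−X) = 7.41×0.534 = 3.957 kmol/m³.
A CSTR operates uniformly at the exit composition, giving r_R = 2.786 and r_S = 40.40 (each k·C_A^n at C_A = 3.957).
Fraction of consumed A going to R: r_R/(r_R+r_S) = 0.06451.
C_R = 0.06451·C_{A0}·X = 0.06451×7.41×0.466 = 0.223 kmol/m³; Y_R = C_R/C_{A0} = 0.0301.

0.0301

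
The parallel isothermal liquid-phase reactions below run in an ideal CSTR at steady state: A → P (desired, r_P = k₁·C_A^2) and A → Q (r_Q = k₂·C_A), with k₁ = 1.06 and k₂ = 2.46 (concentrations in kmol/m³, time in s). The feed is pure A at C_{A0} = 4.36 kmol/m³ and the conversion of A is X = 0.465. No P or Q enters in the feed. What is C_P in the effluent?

1.02 kmol/m³

Exit C_A = C_{A0}(1−X) = 4.36×0.535 = 2.333 kmol/m³.
Rates in a CSTR are evaluated at the outlet concentration: r_P = 1.06×2.333^2 = 5.767, r_Q = 2.46×2.333 = 5.738.
Fraction of consumed A going to P: r_P/(r_P+r_Q) = 0.5013.
C_P = 0.5013·C_{A0}·X = 0.5013×4.36×0.465 = 1.02 kmol/m³.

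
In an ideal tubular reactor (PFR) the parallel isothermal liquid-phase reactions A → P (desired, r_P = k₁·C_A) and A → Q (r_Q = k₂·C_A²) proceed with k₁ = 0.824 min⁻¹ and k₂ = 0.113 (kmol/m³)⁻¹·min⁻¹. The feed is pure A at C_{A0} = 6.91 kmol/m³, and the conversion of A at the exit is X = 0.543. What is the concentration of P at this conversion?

2.24 kmol/m³

C_A = C_{A0}(1−X) = 3.158 kmol/m³.
Along a PFR/batch, dC_P/dC_A = −r_P/(r_P+r_Q) = −k₁/(k₁+k₂·C_A).
Integrating from C_{A0} to C_A: C_P = (0.824/0.113)·ln[(0.824+0.113·6.91)/(0.824+0.113·3.16)] = 7.292·ln(1.605/1.181) = 2.237 kmol/m³.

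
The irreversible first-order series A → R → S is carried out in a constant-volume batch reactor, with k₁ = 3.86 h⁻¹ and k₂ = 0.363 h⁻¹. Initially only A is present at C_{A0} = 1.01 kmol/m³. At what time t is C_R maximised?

0.676 h

For first-order series the maximum of C_R occurs at t_opt = ln(k₂/k₁)/(k₂−k₁).
= ln(0.363/3.86)/(0.363−3.86) = ln(0.09404)/-3.497 = -2.364/-3.497 = 0.676 h.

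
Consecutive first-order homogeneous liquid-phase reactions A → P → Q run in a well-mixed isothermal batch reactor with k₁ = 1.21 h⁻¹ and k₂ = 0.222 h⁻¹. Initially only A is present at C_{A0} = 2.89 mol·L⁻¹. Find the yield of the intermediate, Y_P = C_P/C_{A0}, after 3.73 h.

0.522

Solving the coupled first-order balances gives C_P(t) = [k₁/(k₂−k₁)]·C_{A0}·(e^(−k₁t) − e^(−k₂t)).
e^(−k₁t) = e^(−1.21×3.73) = e^(−4.513) = 0.01096; e^(−k₂t) = e^(−0.8281) = 0.4369.
C_P = 1.21×2.89/(0.222−1.21) × (0.01096−0.4369) = (-3.539)×(-0.4259) = 1.508 mol·L⁻¹.
Y_P = C_P/C_{A0} = 1.508/2.89 = 0.522.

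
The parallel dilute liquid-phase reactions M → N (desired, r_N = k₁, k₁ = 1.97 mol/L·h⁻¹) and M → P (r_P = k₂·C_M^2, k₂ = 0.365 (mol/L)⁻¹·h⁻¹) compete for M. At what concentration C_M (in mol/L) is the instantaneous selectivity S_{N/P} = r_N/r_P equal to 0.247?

S_{N/P} = (k₁/k₂)·C_M^-2 ⇒ C_M = (S·k₂/k₁)^(-0.5).
= (0.247×0.365/1.97)^(-0.5) = (0.04576)^(-0.5) = 4.67 mol/L.

4.67 mol/L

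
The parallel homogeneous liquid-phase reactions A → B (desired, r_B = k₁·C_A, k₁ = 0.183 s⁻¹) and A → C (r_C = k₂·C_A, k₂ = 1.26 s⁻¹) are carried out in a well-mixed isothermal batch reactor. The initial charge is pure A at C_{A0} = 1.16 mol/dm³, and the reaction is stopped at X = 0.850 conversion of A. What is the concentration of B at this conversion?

C_A = C_{A0}(1−X) = 0.1740 mol/dm³.
Both paths are first order in A, so the instantaneous fraction to B is constant: dC_B/d(−C_A) = k₁/(k₁+k₂) = 0.1268.
C_B = 0.1268·(C_{A0}−C_A) = 0.1268×0.9860 = 0.125 mol/dm³.

0.125 mol/dm³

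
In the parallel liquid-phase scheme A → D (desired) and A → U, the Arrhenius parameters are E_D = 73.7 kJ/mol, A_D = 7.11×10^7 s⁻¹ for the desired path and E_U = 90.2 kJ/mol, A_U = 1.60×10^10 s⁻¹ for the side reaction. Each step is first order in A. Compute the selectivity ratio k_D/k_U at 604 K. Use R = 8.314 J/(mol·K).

k_D/k_U = (A_D/A_U)·exp[−(E_D−E_U)/(RT)] = (A_D/A_U)·exp[(E_U−E_D)/(RT)].
(E_U−E_D)/(RT) = (90.2−73.7)×10³/(8.314×604) = 16500/5022 = 3.286.
k_D/k_U = (7.11×10^7/1.60×10^10)·exp(3.286) = 0.004444 × 26.73 = 0.119.
Since E_D < E_U, lowering the temperature improves selectivity toward D.

0.119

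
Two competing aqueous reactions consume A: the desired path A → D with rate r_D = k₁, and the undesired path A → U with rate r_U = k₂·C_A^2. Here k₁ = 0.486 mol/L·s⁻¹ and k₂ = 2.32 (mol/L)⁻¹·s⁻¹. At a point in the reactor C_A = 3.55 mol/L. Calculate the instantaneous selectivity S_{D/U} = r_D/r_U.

0.0166

S_{D/U} = r_D/r_U = (k₁)/(k₂·C_A^2) = (k₁/k₂)·C_A^-2.
= (0.486) / (2.32×3.550^2) = 0.4860/29.24 = 0.0166.
The undesired path is higher order in A, so low C_A (CSTR or dilute feed) favours D.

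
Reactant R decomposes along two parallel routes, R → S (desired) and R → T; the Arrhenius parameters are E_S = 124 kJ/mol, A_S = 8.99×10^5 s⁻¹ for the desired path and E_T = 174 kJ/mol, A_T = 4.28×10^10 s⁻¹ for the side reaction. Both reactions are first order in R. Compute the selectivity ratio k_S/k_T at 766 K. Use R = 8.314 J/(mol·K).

k_S/k_T = (A_S/A_T)·exp[−(E_S−E_T)/(RT)] = (A_S/A_T)·exp[(E_T−E_S)/(RT)].
(E_T−E_S)/(RT) = (174−124)×10³/(8.314×766) = 50000/6369 = 7.851.
k_S/k_T = (8.99×10^5/4.28×10^10)·exp(7.851) = 2.100×10^-5 × 2569 = 0.0540.

0.0540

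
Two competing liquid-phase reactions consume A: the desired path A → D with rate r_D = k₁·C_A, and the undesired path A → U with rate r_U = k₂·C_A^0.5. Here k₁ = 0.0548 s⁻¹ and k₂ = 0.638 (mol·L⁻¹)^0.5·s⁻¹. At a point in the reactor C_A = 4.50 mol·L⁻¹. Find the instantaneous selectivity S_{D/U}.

0.182

S_{D/U} = r_D/r_U = (k₁·C_A)/(k₂·C_A^0.5) = (k₁/k₂)·C_A^0.5.
= (0.0548×4.500) / (0.638×4.500^0.5) = 0.2466/1.353 = 0.182.
Since the desired path is higher order in A, keeping C_A high (PFR or concentrated feed) favours D.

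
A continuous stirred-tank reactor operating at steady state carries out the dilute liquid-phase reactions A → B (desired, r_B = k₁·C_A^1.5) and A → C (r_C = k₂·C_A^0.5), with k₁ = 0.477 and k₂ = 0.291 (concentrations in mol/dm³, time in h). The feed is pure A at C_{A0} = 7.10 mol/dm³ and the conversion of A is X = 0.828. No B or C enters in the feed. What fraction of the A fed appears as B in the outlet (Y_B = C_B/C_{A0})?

Exit C_A = C_{A0}(1−X) = 7.10×0.172 = 1.221 mol/dm³.
In a CSTR the entire volume is at exit conditions, so r_B = 0.477×1.221^1.5 = 0.6437 and r_C = 0.291×1.221^0.5 = 0.3216.
Fraction of consumed A going to B: r_B/(r_B+r_C) = 0.6669.
C_B = 0.6669·C_{A0}·X = 0.6669×7.10×0.828 = 3.92 mol/dm³; Y_B = C_B/C_{A0} = 0.552.

0.552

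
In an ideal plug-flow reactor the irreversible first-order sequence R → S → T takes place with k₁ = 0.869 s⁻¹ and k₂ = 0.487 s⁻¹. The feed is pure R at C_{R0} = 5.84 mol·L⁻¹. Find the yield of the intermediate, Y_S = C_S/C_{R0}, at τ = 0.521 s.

0.319

Solving the coupled first-order balances gives C_S(τ) = [k₁/(k₂−k₁)]·C_{R0}·(e^(−k₁τ) − e^(−k₂τ)).
e^(−k₁τ) = e^(−0.869×0.521) = e^(−0.4527) = 0.6359; e^(−k₂τ) = e^(−0.2537) = 0.7759.
C_S = 0.869×5.84/(0.487−0.869) × (0.6359−0.7759) = (-13.29)×(-0.1400) = 1.860 mol·L⁻¹.
Y_S = C_S/C_{R0} = 1.860/5.84 = 0.319.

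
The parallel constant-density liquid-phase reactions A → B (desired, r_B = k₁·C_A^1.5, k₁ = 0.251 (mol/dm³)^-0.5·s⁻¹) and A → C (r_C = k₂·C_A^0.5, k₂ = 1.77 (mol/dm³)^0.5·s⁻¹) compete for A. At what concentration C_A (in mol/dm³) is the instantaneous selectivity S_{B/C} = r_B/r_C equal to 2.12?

S_{B/C} = (k₁/k₂)·C_A ⇒ C_A = S·k₂/k₁.
= 2.12×1.77/0.251 = 14.9 mol/dm³.

14.9 mol/dm³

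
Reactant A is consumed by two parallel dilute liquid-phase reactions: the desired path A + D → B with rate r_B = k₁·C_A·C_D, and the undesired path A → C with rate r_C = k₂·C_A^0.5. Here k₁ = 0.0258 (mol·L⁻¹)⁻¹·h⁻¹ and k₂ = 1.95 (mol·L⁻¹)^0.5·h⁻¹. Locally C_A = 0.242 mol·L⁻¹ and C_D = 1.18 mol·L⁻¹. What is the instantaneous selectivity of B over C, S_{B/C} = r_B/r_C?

S_{B/C} = r_B/r_C = (k₁·C_A·C_D)/(k₂·C_A^0.5) = (k₁/k₂)·C_A^0.5·C_D.
= (0.0258×0.2420×1.180) / (1.95×0.2420^0.5) = 0.007367/0.9593 = 0.00768.

0.00768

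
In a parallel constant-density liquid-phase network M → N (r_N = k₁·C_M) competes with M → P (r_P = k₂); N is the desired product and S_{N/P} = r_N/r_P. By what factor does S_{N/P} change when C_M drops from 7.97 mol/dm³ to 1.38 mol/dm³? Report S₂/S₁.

0.173

S_{N/P} = (k₁/k₂)·C_M, so S₂/S₁ = (C_{M,2}/C_{M,1}).
= 1.38/7.97 = 0.173.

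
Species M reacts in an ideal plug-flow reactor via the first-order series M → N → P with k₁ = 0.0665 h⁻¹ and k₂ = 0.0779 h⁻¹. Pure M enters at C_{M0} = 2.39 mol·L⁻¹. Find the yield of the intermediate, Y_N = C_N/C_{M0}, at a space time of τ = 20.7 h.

Solving the coupled first-order balances gives C_N(τ) = [k₁/(k₂−k₁)]·C_{M0}·(e^(−k₁τ) − e^(−k₂τ)).
e^(−k₁τ) = e^(−0.0665×20.7) = e^(−1.377) = 0.2524; e^(−k₂τ) = e^(−1.613) = 0.1994.
C_N = 0.0665×2.39/(0.0779−0.0665) × (0.2524−0.1994) = 13.94×0.05307 = 0.7398 mol·L⁻¹.
Y_N = C_N/C_{M0} = 0.7398/2.39 = 0.310.

0.310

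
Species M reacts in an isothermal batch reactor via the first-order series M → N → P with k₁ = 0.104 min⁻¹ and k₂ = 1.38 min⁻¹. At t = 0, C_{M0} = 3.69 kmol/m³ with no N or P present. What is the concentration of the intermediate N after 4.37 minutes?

0.190 kmol/m³

Solving the coupled first-order balances gives C_N(t) = [k₁/(k₂−k₁)]·C_{M0}·(e^(−k₁t) − e^(−k₂t)).
e^(−k₁t) = e^(−0.104×4.37) = e^(−0.4545) = 0.6348; e^(−k₂t) = e^(−6.031) = 0.002404.
C_N = 0.104×3.69/(1.38−0.104) × (0.6348−0.002404) = 0.3008×0.6324 = 0.1902 kmol/m³.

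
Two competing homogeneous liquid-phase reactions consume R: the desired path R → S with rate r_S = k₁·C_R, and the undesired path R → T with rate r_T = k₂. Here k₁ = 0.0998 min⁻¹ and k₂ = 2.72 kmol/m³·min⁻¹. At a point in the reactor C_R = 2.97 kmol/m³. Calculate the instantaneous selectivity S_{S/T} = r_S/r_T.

S_{S/T} = r_S/r_T = (k₁·C_R)/(k₂) = (k₁/k₂)·C_R.
= (0.0998×2.970) / (2.72) = 0.2964/2.720 = 0.109.
Since the desired path is higher order in R, keeping C_R high (PFR or concentrated feed) favours S.

0.109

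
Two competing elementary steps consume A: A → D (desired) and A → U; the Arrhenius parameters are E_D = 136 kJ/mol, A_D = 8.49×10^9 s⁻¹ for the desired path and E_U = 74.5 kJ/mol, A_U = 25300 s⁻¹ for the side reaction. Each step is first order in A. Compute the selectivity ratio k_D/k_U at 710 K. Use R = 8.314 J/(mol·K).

Since both paths have the same order in A, the concentration cancels and S_{D/U} = k_D/k_U = (A_D/A_U)·exp[(E_U−E_D)/(RT)].
(E_U−E_D)/(RT) = (74.5−136)×10³/(8.314×710) = -61500/5903 = -10.42.
k_D/k_U = (8.49×10^9/25300)·exp(-10.42) = 3.356×10^5 × 2.987×10^-5 = 10.0.
Since E_D > E_U, raising the temperature improves selectivity toward D.

10.0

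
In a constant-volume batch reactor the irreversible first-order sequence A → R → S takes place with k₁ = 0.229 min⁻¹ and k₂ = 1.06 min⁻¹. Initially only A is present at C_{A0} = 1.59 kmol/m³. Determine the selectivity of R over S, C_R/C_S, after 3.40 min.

Solving the coupled first-order balances gives C_R(t) = [k₁/(k₂−k₁)]·C_{A0}·(e^(−k₁t) − e^(−k₂t)).
e^(−k₁t) = e^(−0.229×3.40) = e^(−0.7786) = 0.4590; e^(−k₂t) = e^(−3.604) = 0.02721.
C_R = 0.229×1.59/(1.06−0.229) × (0.4590−0.02721) = 0.4382×0.4318 = 0.1892 kmol/m³.
C_A = C_{A0}e^(−k₁t) = 0.7299 kmol/m³, so C_S = C_{A0}−C_A−C_R = 0.6709 kmol/m³; C_R/C_S = 0.282.

0.282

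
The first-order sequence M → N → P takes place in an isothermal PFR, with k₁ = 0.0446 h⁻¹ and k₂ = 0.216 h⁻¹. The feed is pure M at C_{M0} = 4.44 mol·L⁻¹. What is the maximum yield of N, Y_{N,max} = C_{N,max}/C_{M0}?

0.137

Evaluating C_N at τ_opt = ln(k₂/k₁)/(k₂−k₁) gives C_{N,max}/C_{M0} = (k₁/k₂)^[k₂/(k₂−k₁)].
= (0.0446/0.216)^(0.216/(0.216−0.0446)) = (0.2065)^(1.260) = 0.1370.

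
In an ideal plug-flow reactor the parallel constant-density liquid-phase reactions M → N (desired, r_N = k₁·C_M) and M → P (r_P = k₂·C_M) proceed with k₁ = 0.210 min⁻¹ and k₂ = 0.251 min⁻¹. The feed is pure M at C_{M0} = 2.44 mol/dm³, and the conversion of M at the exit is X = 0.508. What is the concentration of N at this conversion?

C_M = C_{M0}(1−X) = 1.200 mol/dm³.
Both paths are first order in M, so the instantaneous fraction to N is constant: dC_N/d(−C_M) = k₁/(k₁+k₂) = 0.4555.
C_N = 0.4555·(C_{M0}−C_M) = 0.4555×1.240 = 0.565 mol/dm³.

0.565 mol/dm³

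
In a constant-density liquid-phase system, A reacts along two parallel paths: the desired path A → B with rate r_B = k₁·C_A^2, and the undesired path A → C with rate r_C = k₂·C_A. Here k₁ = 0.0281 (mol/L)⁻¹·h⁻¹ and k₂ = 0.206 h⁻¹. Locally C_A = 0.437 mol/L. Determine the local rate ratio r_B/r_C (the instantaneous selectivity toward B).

S_{B/C} = r_B/r_C = (k₁·C_A^2)/(k₂·C_A) = (k₁/k₂)·C_A.
= (0.0281×0.4370^2) / (0.206×0.4370) = 0.005366/0.09002 = 0.0596.
Since the desired path is higher order in A, keeping C_A high (PFR or concentrated feed) favours B.

0.0596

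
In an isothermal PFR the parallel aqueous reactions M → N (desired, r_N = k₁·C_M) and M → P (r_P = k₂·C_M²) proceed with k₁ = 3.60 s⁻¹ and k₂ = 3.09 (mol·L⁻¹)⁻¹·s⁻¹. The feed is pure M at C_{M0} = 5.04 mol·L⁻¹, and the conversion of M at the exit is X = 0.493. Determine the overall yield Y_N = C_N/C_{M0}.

0.118

C_M = C_{M0}(1−X) = 2.555 mol·L⁻¹.
Along a PFR/batch, dC_N/dC_M = −r_N/(r_N+r_P) = −k₁/(k₁+k₂·C_M).
Integrating from C_{M0} to C_M: C_N = (3.60/3.09)·ln[(3.60+3.09·5.04)/(3.60+3.09·2.56)] = 1.165·ln(19.17/11.50) = 0.5960 mol·L⁻¹.
Y_N = C_N/C_{M0} = 0.5960/5.04 = 0.118.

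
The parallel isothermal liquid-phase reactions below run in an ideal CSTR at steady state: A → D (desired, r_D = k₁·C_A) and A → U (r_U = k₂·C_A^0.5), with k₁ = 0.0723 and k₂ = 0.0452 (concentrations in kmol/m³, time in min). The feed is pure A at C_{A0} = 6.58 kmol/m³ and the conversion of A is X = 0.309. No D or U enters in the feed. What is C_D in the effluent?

1.57 kmol/m³

Exit C_A = C_{A0}(1−X) = 6.58×0.691 = 4.547 kmol/m³.
Rates in a CSTR are evaluated at the outlet concentration: r_D = 0.0723×4.547 = 0.3287, r_U = 0.0452×4.547^0.5 = 0.09638.
Fraction of consumed A going to D: r_D/(r_D+r_U) = 0.7733.
C_D = 0.7733·C_{A0}·X = 0.7733×6.58×0.309 = 1.57 kmol/m³.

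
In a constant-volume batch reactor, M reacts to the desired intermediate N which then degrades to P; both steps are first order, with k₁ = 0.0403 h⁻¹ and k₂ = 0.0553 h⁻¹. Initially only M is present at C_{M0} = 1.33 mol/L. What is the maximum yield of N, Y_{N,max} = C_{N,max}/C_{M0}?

At the optimum, C_{N,max}/C_{M0} = (k₁/k₂)^[k₂/(k₂−k₁)].
= (0.0403/0.0553)^(0.0553/(0.0553−0.0403)) = (0.7288)^(3.687) = 0.3114.

0.311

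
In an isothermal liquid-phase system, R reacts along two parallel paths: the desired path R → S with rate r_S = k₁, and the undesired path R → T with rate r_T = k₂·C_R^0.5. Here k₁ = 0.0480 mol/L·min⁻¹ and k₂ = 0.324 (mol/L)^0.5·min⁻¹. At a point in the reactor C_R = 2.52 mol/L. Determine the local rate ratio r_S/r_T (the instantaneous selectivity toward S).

S_{S/T} = r_S/r_T = (k₁)/(k₂·C_R^0.5) = (k₁/k₂)·C_R^-0.5.
= (0.0480) / (0.324×2.520^0.5) = 0.04800/0.5143 = 0.0933.
The undesired path is higher order in R, so low C_R (CSTR or dilute feed) favours S.

0.0933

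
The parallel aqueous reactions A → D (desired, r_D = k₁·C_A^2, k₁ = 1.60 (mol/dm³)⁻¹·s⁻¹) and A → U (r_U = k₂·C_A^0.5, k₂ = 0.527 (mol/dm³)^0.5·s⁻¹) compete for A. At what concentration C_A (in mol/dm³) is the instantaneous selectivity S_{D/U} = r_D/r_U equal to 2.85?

S_{D/U} = (k₁/k₂)·C_A^1.5 ⇒ C_A = (S·k₂/k₁)^(1/1.5).
= (2.85×0.527/1.60)^(0.6667) = (0.9387)^(0.6667) = 0.959 mol/dm³.

0.959 mol/dm³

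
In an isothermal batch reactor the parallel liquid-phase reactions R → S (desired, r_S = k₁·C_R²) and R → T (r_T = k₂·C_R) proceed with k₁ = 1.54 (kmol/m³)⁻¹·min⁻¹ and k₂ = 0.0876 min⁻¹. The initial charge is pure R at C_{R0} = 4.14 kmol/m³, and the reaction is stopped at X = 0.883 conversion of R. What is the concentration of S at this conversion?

C_R = C_{R0}(1−X) = 0.4844 kmol/m³.
Along a PFR/batch, dC_T/dC_R = −r_T/(r_S+r_T) = −k₂/(k₂+k₁·C_R).
Integrating from C_{R0} to C_R: C_T = (0.0876/1.54)·ln[(0.0876+1.54·4.14)/(0.0876+1.54·0.484)] = 0.05688·ln(6.463/0.8335) = 0.1165 kmol/m³.
Then C_S = (C_{R0}−C_R) − C_T = 3.656 − 0.1165 = 3.539 kmol/m³.

3.54 kmol/m³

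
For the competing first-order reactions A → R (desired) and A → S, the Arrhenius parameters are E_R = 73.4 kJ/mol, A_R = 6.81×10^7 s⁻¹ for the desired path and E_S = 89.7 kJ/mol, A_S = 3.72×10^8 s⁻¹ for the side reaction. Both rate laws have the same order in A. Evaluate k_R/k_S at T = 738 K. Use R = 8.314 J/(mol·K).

2.61

With equal orders, S_{R/S} = k_R/k_S = (A_R/A_S)·exp[(E_S−E_R)/(RT)].
(E_S−E_R)/(RT) = (89.7−73.4)×10³/(8.314×738) = 16300/6136 = 2.657.
k_R/k_S = (6.81×10^7/3.72×10^8)·exp(2.657) = 0.1831 × 14.25 = 2.61.
Since E_R < E_S, lowering the temperature improves selectivity toward R.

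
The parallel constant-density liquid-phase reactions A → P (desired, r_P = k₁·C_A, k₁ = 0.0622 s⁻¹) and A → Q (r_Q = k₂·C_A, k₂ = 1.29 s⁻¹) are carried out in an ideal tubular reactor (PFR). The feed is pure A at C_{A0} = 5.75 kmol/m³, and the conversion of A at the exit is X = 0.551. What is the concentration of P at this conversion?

0.146 kmol/m³

C_A = C_{A0}(1−X) = 2.582 kmol/m³.
Both paths are first order in A, so the instantaneous fraction to P is constant: dC_P/d(−C_A) = k₁/(k₁+k₂) = 0.04600.
C_P = 0.04600·(C_{A0}−C_A) = 0.04600×3.168 = 0.146 kmol/m³.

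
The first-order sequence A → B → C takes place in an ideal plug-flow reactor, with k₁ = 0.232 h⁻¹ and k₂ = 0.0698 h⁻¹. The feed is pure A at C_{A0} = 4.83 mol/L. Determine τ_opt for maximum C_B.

For first-order series the maximum of C_B occurs at τ_opt = ln(k₂/k₁)/(k₂−k₁).
= ln(0.0698/0.232)/(0.0698−0.232) = ln(0.3009)/-0.1622 = -1.201/-0.1622 = 7.41 h.

7.41 h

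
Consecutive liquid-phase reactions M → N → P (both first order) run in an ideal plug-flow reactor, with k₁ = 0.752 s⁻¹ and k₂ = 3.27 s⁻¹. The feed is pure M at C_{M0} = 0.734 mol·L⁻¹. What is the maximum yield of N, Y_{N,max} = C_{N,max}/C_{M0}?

0.148

At the optimum, C_{N,max}/C_{M0} = (k₁/k₂)^[k₂/(k₂−k₁)].
= (0.752/3.27)^(3.27/(3.27−0.752)) = (0.2300)^(1.299) = 0.1483.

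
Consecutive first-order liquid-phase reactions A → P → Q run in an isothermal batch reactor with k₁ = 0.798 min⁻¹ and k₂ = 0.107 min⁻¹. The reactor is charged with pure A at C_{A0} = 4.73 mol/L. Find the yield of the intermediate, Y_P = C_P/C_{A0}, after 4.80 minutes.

0.666

For first-order series with pure A initially, C_P(t) = k₁C_{A0}/(k₂−k₁)·(e^(−k₁t) − e^(−k₂t)).
e^(−k₁t) = e^(−0.798×4.80) = e^(−3.830) = 0.02170; e^(−k₂t) = e^(−0.5136) = 0.5983.
C_P = 0.798×4.73/(0.107−0.798) × (0.02170−0.5983) = (-5.462)×(-0.5766) = 3.150 mol/L.
Y_P = C_P/C_{A0} = 3.150/4.73 = 0.666.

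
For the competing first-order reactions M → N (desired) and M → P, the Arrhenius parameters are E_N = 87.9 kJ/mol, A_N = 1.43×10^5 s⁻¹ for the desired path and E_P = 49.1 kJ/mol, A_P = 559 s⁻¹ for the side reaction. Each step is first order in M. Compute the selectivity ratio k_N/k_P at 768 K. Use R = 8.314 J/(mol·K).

Since both paths have the same order in M, the concentration cancels and S_{N/P} = k_N/k_P = (A_N/A_P)·exp[(E_P−E_N)/(RT)].
(E_P−E_N)/(RT) = (49.1−87.9)×10³/(8.314×768) = -38800/6385 = -6.077.
k_N/k_P = (1.43×10^5/559)·exp(-6.077) = 255.8 × 0.002296 = 0.587.

0.587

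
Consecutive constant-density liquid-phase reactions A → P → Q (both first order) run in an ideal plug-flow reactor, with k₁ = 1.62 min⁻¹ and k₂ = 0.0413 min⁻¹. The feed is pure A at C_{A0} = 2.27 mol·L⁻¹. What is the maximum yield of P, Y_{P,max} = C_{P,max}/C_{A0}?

At the optimum, C_{P,max}/C_{A0} = (k₁/k₂)^[k₂/(k₂−k₁)].
= (1.62/0.0413)^(0.0413/(0.0413−1.62)) = (39.23)^(-0.02616) = 0.9085.

0.908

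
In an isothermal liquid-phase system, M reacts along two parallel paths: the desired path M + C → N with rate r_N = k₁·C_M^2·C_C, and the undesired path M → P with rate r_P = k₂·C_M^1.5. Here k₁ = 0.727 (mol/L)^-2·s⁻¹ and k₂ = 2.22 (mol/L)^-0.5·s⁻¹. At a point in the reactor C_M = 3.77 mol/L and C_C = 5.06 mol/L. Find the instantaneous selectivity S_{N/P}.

3.22

S_{N/P} = r_N/r_P = (k₁·C_M^2·C_C)/(k₂·C_M^1.5) = (k₁/k₂)·C_M^0.5·C_C.
= (0.727×3.770^2×5.060) / (2.22×3.770^1.5) = 52.28/16.25 = 3.22.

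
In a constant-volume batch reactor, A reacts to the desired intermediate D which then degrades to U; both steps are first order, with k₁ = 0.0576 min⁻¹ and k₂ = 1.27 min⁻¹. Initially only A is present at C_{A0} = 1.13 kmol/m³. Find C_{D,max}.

0.0442 kmol/m³

For a first-order series the maximum intermediate yield is C_{D,max}/C_{A0} = (k₁/k₂)^[k₂/(k₂−k₁)].
= (0.0576/1.27)^(1.27/(1.27−0.0576)) = (0.04535)^(1.048) = 0.03916.
C_{D,max} = 0.03916×1.13 = 0.0442 kmol/m³.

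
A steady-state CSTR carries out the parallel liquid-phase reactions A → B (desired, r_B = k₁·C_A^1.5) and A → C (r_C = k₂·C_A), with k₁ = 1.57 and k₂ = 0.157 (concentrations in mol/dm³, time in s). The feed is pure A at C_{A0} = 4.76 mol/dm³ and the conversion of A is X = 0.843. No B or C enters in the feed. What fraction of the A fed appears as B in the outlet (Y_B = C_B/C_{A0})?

Exit C_A = C_{A0}(1−X) = 4.76×0.157 = 0.7473 mol/dm³.
A CSTR operates uniformly at the exit composition, giving r_B = 1.014 and r_C = 0.1173 (each k·C_A^n at C_A = 0.7473).
Fraction of consumed A going to B: r_B/(r_B+r_C) = 0.8963.
C_B = 0.8963·C_{A0}·X = 0.8963×4.76×0.843 = 3.60 mol/dm³; Y_B = C_B/C_{A0} = 0.756.

0.756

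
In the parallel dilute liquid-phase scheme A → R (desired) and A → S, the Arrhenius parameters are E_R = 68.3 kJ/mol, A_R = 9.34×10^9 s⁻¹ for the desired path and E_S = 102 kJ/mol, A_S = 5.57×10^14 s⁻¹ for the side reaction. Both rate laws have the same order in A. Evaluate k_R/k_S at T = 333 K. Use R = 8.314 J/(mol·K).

3.24

Since both paths have the same order in A, the concentration cancels and S_{R/S} = k_R/k_S = (A_R/A_S)·exp[(E_S−E_R)/(RT)].
(E_S−E_R)/(RT) = (102−68.3)×10³/(8.314×333) = 33700/2769 = 12.17.
k_R/k_S = (9.34×10^9/5.57×10^14)·exp(12.17) = 1.677×10^-5 × 1.934×10^5 = 3.24.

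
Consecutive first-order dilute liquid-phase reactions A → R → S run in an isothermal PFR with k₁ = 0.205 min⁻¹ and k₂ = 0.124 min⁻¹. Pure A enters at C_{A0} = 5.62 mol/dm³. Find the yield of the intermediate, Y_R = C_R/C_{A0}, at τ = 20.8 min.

For first-order series with pure A initially, C_R(τ) = k₁C_{A0}/(k₂−k₁)·(e^(−k₁τ) − e^(−k₂τ)).
e^(−k₁τ) = e^(−0.205×20.8) = e^(−4.264) = 0.01407; e^(−k₂τ) = e^(−2.579) = 0.07583.
C_R = 0.205×5.62/(0.124−0.205) × (0.01407−0.07583) = (-14.22)×(-0.06177) = 0.8786 mol/dm³.
Y_R = C_R/C_{A0} = 0.8786/5.62 = 0.156.

0.156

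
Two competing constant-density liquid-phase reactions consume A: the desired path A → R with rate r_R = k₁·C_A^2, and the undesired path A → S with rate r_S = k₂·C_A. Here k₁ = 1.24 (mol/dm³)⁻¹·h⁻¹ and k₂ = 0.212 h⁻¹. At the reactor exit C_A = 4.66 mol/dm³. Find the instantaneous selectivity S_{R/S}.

S_{R/S} = r_R/r_S = (k₁·C_A^2)/(k₂·C_A) = (k₁/k₂)·C_A.
= (1.24×4.660^2) / (0.212×4.660) = 26.93/0.9879 = 27.3.

27.3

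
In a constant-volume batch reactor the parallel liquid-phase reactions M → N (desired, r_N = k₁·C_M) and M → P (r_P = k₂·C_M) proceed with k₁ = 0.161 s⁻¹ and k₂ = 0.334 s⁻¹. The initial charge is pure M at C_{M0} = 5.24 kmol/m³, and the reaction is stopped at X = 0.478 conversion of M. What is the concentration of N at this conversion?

0.815 kmol/m³

C_M = C_{M0}(1−X) = 2.735 kmol/m³.
Both paths are first order in M, so the instantaneous fraction to N is constant: dC_N/d(−C_M) = k₁/(k₁+k₂) = 0.3253.
C_N = 0.3253·(C_{M0}−C_M) = 0.3253×2.505 = 0.815 kmol/m³.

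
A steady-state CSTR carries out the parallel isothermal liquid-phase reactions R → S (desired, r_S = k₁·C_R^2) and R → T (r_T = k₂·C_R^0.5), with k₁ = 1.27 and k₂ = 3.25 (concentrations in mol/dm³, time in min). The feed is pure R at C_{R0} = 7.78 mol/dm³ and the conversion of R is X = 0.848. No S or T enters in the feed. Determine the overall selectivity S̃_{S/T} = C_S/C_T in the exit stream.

0.503

Exit C_R = C_{R0}(1−X) = 7.78×0.152 = 1.183 mol/dm³.
In a CSTR the entire volume is at exit conditions, so r_S = 1.27×1.183^2 = 1.776 and r_T = 3.25×1.183^0.5 = 3.534.
Overall selectivity = C_S/C_T = r_Sτ/(r_Tτ) = r_S/r_T = 0.503.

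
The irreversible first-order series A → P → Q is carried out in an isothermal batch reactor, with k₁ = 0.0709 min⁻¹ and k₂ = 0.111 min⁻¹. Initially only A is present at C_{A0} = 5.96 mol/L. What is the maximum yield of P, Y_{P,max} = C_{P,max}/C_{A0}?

At the optimum, C_{P,max}/C_{A0} = (k₁/k₂)^[k₂/(k₂−k₁)].
= (0.0709/0.111)^(0.111/(0.111−0.0709)) = (0.6387)^(2.768) = 0.2891.

0.289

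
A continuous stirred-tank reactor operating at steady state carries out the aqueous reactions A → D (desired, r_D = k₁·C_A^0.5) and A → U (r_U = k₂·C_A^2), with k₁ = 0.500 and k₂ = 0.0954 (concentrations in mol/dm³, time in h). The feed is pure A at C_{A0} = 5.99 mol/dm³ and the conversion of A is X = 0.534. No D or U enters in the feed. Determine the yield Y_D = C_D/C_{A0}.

Exit C_A = C_{A0}(1−X) = 5.99×0.466 = 2.791 mol/dm³.
A CSTR operates uniformly at the exit composition, giving r_D = 0.8354 and r_U = 0.7433 (each k·C_A^n at C_A = 2.791).
Fraction of consumed A going to D: r_D/(r_D+r_U) = 0.5292.
C_D = 0.5292·C_{A0}·X = 0.5292×5.99×0.534 = 1.69 mol/dm³; Y_D = C_D/C_{A0} = 0.283.

0.283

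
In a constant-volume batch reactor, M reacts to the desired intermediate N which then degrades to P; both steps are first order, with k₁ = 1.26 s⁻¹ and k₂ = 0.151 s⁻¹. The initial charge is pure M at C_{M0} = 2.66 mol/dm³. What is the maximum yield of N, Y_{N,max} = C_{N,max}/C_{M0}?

For a first-order series the maximum intermediate yield is C_{N,max}/C_{M0} = (k₁/k₂)^[k₂/(k₂−k₁)].
= (1.26/0.151)^(0.151/(0.151−1.26)) = (8.344)^(-0.1362) = 0.7491.

0.749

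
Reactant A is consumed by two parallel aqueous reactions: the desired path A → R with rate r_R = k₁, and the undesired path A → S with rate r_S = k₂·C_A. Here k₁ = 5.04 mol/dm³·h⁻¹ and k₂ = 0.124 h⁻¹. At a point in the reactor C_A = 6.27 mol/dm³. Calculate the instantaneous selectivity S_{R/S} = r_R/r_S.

S_{R/S} = r_R/r_S = (k₁)/(k₂·C_A) = (k₁/k₂)·C_A⁻¹.
= (5.04) / (0.124×6.270) = 5.040/0.7775 = 6.48.
The undesired path is higher order in A, so low C_A (CSTR or dilute feed) favours R.

6.48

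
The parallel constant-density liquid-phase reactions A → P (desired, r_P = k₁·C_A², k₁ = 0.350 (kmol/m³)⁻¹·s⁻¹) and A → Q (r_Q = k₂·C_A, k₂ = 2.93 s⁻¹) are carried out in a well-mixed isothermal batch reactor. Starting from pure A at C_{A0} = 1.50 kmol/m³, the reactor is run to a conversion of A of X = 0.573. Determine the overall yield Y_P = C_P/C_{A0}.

0.0646

C_A = C_{A0}(1−X) = 0.6405 kmol/m³.
Along a PFR/batch, dC_Q/dC_A = −r_Q/(r_P+r_Q) = −k₂/(k₂+k₁·C_A).
Integrating from C_{A0} to C_A: C_Q = (2.93/0.350)·ln[(2.93+0.350·1.50)/(2.93+0.350·0.641)] = 8.371·ln(3.455/3.154) = 0.7626 kmol/m³.
Then C_P = (C_{A0}−C_A) − C_Q = 0.8595 − 0.7626 = 0.09690 kmol/m³.
Y_P = C_P/C_{A0} = 0.09690/1.50 = 0.0646.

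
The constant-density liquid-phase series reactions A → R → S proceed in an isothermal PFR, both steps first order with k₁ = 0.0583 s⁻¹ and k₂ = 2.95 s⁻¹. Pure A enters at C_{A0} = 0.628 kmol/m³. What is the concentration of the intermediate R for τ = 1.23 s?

0.0114 kmol/m³

For first-order series with pure A initially, C_R(τ) = k₁C_{A0}/(k₂−k₁)·(e^(−k₁τ) − e^(−k₂τ)).
e^(−k₁τ) = e^(−0.0583×1.23) = e^(−0.07171) = 0.9308; e^(−k₂τ) = e^(−3.629) = 0.02656.
C_R = 0.0583×0.628/(2.95−0.0583) × (0.9308−0.02656) = 0.01266×0.9042 = 0.01145 kmol/m³.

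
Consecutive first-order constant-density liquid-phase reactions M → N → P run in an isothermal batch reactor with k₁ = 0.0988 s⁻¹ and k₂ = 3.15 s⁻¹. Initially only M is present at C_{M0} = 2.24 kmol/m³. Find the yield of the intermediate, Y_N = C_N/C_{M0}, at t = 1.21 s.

0.0280

For first-order series with pure M initially, C_N(t) = k₁C_{M0}/(k₂−k₁)·(e^(−k₁t) − e^(−k₂t)).
e^(−k₁t) = e^(−0.0988×1.21) = e^(−0.1195) = 0.8873; e^(−k₂t) = e^(−3.811) = 0.02211.
C_N = 0.0988×2.24/(3.15−0.0988) × (0.8873−0.02211) = 0.07253×0.8652 = 0.06276 kmol/m³.
Y_N = C_N/C_{M0} = 0.06276/2.24 = 0.0280.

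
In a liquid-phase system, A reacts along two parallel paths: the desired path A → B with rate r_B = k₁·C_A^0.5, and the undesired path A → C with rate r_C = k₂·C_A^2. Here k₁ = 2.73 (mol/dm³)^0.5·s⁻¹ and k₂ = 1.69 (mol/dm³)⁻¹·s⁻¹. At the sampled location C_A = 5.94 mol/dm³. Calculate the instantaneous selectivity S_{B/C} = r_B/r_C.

0.112

S_{B/C} = r_B/r_C = (k₁·C_A^0.5)/(k₂·C_A^2) = (k₁/k₂)·C_A^-1.5.
= (2.73×5.940^0.5) / (1.69×5.940^2) = 6.654/59.63 = 0.112.
The undesired path is higher order in A, so low C_A (CSTR or dilute feed) favours B.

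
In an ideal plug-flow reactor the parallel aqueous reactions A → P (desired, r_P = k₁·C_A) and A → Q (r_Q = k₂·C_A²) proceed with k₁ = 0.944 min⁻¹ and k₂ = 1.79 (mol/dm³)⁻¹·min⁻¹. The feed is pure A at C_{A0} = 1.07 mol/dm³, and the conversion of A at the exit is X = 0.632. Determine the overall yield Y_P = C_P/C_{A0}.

C_A = C_{A0}(1−X) = 0.3938 mol/dm³.
Along a PFR/batch, dC_P/dC_A = −r_P/(r_P+r_Q) = −k₁/(k₁+k₂·C_A).
Integrating from C_{A0} to C_A: C_P = (0.944/1.79)·ln[(0.944+1.79·1.07)/(0.944+1.79·0.394)] = 0.5274·ln(2.859/1.649) = 0.2903 mol/dm³.
Y_P = C_P/C_{A0} = 0.2903/1.07 = 0.271.

0.271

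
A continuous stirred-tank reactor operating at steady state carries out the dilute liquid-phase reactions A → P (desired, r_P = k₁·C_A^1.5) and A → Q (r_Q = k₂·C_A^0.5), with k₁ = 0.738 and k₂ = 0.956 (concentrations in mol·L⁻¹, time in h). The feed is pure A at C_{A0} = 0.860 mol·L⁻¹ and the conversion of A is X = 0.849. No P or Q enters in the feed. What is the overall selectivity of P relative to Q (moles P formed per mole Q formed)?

0.100

Exit C_A = C_{A0}(1−X) = 0.860×0.151 = 0.1299 mol·L⁻¹.
A CSTR operates uniformly at the exit composition, giving r_P = 0.03454 and r_Q = 0.3445 (each k·C_A^n at C_A = 0.1299).
Overall selectivity = C_P/C_Q = r_Pτ/(r_Qτ) = r_P/r_Q = 0.100.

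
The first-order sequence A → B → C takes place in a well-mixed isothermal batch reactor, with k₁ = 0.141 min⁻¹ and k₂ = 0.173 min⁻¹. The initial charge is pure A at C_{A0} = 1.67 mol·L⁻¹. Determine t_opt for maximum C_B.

The intermediate peaks when r₁ = r₂, i.e. k₁e^(−k₁t) = k₂e^(−k₂t), giving t_opt = ln(k₂/k₁)/(k₂−k₁).
= ln(0.173/0.141)/(0.173−0.141) = ln(1.227)/0.03200 = 0.2045/0.03200 = 6.39 min.

6.39 min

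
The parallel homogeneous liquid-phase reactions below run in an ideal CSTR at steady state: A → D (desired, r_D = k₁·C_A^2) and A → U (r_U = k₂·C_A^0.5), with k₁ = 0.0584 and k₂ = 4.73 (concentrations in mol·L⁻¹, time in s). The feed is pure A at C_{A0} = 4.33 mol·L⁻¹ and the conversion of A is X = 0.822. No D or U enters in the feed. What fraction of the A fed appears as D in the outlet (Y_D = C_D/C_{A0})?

Exit C_A = C_{A0}(1−X) = 4.33×0.178 = 0.7707 mol·L⁻¹.
Rates in a CSTR are evaluated at the outlet concentration: r_D = 0.0584×0.7707^2 = 0.03469, r_U = 4.73×0.7707^0.5 = 4.153.
Fraction of consumed A going to D: r_D/(r_D+r_U) = 0.008285.
C_D = 0.008285·C_{A0}·X = 0.008285×4.33×0.822 = 0.0295 mol·L⁻¹; Y_D = C_D/C_{A0} = 0.00681.

0.00681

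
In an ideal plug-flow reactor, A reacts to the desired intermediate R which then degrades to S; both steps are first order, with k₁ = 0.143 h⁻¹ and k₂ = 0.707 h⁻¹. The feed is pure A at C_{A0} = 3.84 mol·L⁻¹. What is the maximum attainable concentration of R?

For a first-order series the maximum intermediate yield is C_{R,max}/C_{A0} = (k₁/k₂)^[k₂/(k₂−k₁)].
= (0.143/0.707)^(0.707/(0.707−0.143)) = (0.2023)^(1.254) = 0.1349.
C_{R,max} = 0.1349×3.84 = 0.518 mol·L⁻¹.

0.518 mol·L⁻¹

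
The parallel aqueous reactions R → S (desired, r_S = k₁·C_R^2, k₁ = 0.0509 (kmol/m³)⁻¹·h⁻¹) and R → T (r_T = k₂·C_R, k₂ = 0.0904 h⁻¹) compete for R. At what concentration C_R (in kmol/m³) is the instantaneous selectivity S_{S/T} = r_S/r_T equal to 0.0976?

0.173 kmol/m³

S_{S/T} = (k₁/k₂)·C_R ⇒ C_R = S·k₂/k₁.
= 0.0976×0.0904/0.0509 = 0.173 kmol/m³.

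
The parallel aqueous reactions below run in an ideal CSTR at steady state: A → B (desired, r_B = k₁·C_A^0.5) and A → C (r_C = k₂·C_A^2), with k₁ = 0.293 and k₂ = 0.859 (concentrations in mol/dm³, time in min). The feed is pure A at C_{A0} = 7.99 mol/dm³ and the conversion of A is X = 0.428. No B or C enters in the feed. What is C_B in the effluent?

0.115 mol/dm³

Exit C_A = C_{A0}(1−X) = 7.99×0.572 = 4.570 mol/dm³.
A CSTR operates uniformly at the exit composition, giving r_B = 0.6264 and r_C = 17.94 (each k·C_A^n at C_A = 4.570).
Fraction of consumed A going to B: r_B/(r_B+r_C) = 0.03373.
C_B = 0.03373·C_{A0}·X = 0.03373×7.99×0.428 = 0.115 mol/dm³.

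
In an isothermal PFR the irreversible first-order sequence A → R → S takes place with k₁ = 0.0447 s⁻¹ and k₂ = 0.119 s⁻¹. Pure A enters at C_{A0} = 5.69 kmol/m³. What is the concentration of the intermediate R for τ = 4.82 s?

The intermediate concentration in a first-order A→B→C sequence is C_R = k₁C_{A0}(e^(−k₁τ) − e^(−k₂τ))/(k₂−k₁).
e^(−k₁τ) = e^(−0.0447×4.82) = e^(−0.2155) = 0.8062; e^(−k₂τ) = e^(−0.5736) = 0.5635.
C_R = 0.0447×5.69/(0.119−0.0447) × (0.8062−0.5635) = 3.423×0.2427 = 0.8307 kmol/m³.

0.831 kmol/m³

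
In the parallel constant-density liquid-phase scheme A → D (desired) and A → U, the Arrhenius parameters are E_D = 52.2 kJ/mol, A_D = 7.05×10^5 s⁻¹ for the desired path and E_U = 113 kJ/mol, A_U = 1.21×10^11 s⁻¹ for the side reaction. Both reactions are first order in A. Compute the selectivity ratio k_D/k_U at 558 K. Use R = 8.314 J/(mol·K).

With equal orders, S_{D/U} = k_D/k_U = (A_D/A_U)·exp[(E_U−E_D)/(RT)].
(E_U−E_D)/(RT) = (113−52.2)×10³/(8.314×558) = 60800/4639 = 13.11.
k_D/k_U = (7.05×10^5/1.21×10^11)·exp(13.11) = 5.826×10^-6 × 4.917×10^5 = 2.87.
Since E_D < E_U, lowering the temperature improves selectivity toward D.

2.87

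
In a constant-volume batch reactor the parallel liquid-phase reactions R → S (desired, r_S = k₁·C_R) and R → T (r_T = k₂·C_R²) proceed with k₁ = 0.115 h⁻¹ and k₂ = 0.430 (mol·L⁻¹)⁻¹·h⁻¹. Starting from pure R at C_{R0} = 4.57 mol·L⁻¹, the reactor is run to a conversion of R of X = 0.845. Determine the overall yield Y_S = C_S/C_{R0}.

C_R = C_{R0}(1−X) = 0.7084 mol·L⁻¹.
Along a PFR/batch, dC_S/dC_R = −r_S/(r_S+r_T) = −k₁/(k₁+k₂·C_R).
Integrating from C_{R0} to C_R: C_S = (0.115/0.430)·ln[(0.115+0.430·4.57)/(0.115+0.430·0.708)] = 0.2674·ln(2.080/0.4196) = 0.4281 mol·L⁻¹.
Y_S = C_S/C_{R0} = 0.4281/4.57 = 0.0937.

0.0937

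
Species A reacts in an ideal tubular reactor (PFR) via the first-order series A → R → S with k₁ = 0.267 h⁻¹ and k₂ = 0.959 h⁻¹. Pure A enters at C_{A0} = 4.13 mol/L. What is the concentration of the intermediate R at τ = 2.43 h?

The intermediate concentration in a first-order A→B→C sequence is C_R = k₁C_{A0}(e^(−k₁τ) − e^(−k₂τ))/(k₂−k₁).
e^(−k₁τ) = e^(−0.267×2.43) = e^(−0.6488) = 0.5227; e^(−k₂τ) = e^(−2.330) = 0.09726.
C_R = 0.267×4.13/(0.959−0.267) × (0.5227−0.09726) = 1.594×0.4254 = 0.6779 mol/L.

0.678 mol/L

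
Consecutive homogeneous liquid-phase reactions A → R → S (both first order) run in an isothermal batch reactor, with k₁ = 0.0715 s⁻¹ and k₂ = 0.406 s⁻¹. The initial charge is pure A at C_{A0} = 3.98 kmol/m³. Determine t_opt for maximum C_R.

For first-order series the maximum of C_R occurs at t_opt = ln(k₂/k₁)/(k₂−k₁).
= ln(0.406/0.0715)/(0.406−0.0715) = ln(5.678)/0.3345 = 1.737/0.3345 = 5.19 s.

5.19 s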